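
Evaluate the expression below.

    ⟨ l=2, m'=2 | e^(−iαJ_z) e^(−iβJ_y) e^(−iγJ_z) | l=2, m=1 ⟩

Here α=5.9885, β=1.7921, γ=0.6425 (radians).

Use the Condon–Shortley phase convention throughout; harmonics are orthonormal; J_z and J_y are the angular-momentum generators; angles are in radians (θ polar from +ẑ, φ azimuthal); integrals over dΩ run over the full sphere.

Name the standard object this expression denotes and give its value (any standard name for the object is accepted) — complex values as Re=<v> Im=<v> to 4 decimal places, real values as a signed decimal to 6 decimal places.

This is a Wigner D-matrix element — the rotation-matrix element ⟨l m'| R(α,β,γ) |l m⟩ in the angular-momentum basis.
D^2_{2,1}(5.9885,1.7921,0.6425) = e^{-i·2·5.9885}·d^2_{2,1}(1.7921)·e^{-i·1·0.6425}. Compute d first:
With c≡cos(β/2)=0.624699 and s≡sin(β/2)=0.780865, N=[24·1·6·1]^{1/2}=12.000000
k: max(0,(1)−(2))=0 … min(2+(1),2−(2))=0
  k=0: (−1)^1·12.0000/(6)·0.6247^3·0.7809^1 = -0.380732
d^2_{2,1}(1.7921) = -0.380732
Phases: e^{-i·(2)·5.9885}=+0.831291+0.555838i, e^{-i·(1)·0.6425}=+0.800600-0.599199i ⇒ D=-0.380195+0.020219i

Wigner D-matrix element, Re=-0.3802 Im=0.0202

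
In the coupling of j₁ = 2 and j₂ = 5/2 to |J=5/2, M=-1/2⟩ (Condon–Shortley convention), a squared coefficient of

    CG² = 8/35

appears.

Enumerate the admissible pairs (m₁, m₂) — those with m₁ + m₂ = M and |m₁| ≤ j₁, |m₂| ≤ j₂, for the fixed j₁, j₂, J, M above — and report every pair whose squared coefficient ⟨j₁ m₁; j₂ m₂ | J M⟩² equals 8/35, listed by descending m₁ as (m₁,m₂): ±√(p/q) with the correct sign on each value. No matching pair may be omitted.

(0,-1/2): −√(8/35)

Admissible pairs with m₁+m₂ = M = -1/2: (-2,3/2), (-1,1/2), (0,-1/2), (1,-3/2), (2,-5/2)
  (m₁,m₂)=(2,-5/2): CG² = 3/14, CG = +√(3/14)
  (m₁,m₂)=(1,-3/2): CG² = 6/35, CG = +√(6/35)
  (m₁,m₂)=(0,-1/2): CG² = 8/35, CG = −√(8/35)   ← matches the target
  (m₁,m₂)=(-1,1/2): CG² = 0/1, CG = 0
  (m₁,m₂)=(-2,3/2): CG² = 27/70, CG = +√(27/70)
Pairs with CG² = 8/35: (0,-1/2): −√(8/35)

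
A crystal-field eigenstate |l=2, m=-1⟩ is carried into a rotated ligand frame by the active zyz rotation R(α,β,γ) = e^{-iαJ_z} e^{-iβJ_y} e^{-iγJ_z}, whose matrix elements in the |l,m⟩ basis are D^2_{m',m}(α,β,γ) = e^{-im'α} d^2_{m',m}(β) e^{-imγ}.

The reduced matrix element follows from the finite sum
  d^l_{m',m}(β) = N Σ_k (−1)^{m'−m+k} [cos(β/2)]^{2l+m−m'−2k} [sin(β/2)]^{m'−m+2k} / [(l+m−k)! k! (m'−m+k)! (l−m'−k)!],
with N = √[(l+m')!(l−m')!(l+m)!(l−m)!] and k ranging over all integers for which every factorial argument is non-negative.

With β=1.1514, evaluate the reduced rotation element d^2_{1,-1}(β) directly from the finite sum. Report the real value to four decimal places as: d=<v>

d=0.5378

d^2_{1,-1}(β=1.1514) via the finite sum:
With c≡cos(β/2)=0.838811 and s≡sin(β/2)=0.544422, N=[6·1·1·6]^{1/2}=6.000000
Admissible k: 0..1 (factorial args all ≥0)
  k=0: (−1)^2·6.0000/(2)·0.8388^2·0.5444^2 = +0.625636
  k=1: (−1)^3·6.0000/(6)·0.8388^0·0.5444^4 = -0.087850
d^2_{1,-1}(1.1514) = +0.625636 -0.087850 = +0.537785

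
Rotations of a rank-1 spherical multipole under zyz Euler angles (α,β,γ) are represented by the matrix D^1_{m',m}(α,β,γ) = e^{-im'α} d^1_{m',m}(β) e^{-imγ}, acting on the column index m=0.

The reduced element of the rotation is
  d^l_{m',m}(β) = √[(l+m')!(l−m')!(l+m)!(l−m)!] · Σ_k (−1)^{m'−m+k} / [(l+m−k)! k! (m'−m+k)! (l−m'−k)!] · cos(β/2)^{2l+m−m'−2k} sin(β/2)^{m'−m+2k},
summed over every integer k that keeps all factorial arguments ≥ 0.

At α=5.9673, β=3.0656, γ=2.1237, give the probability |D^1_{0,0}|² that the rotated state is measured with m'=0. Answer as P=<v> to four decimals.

Split into d^1_{0,0}(β=3.0656) × two z-phases.
With c≡cos(β/2)=0.037987 and s≡sin(β/2)=0.999278, N=[1·1·1·1]^{1/2}=1.000000
The bounds max(0,m−m')=0 and min(l+m,l−m')=1 give 2 terms
  k=0: (−1)^0·1.0000/(1)·0.0380^2·0.9993^0 = +0.001443
  k=1: (−1)^1·1.0000/(1)·0.0380^0·0.9993^2 = -0.998557
d^1_{0,0}(3.0656) = +0.001443 -0.998557 = -0.997114
|D^1_{0,0}|² = |d^1_{0,0}(β)|² = (-0.997114)² = 0.994236 (the z-rotation phases have unit modulus)

P=0.9942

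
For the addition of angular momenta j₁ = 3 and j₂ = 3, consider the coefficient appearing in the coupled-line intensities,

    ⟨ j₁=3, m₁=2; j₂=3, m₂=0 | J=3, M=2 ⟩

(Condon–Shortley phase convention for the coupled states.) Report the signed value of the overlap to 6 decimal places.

triangle: 3!×3!×3!/10! = 216/3628800
(j±m)!: 5!×1!×3!×3!×5!×1! = 518400
prefactor² = (2J+1)×Δ×N² = 216
  k=0: +1/(0!×3!×1!×3!×2!×0!) = 1/72
  k=1: −1/(1!×2!×0!×2!×3!×1!) = -1/24
Σ = -1/36  ⇒  CG² = 216×(-1/36)² = 1/6
CG = −√(1/6) = -0.408248

-0.408248  (= −√(1/6))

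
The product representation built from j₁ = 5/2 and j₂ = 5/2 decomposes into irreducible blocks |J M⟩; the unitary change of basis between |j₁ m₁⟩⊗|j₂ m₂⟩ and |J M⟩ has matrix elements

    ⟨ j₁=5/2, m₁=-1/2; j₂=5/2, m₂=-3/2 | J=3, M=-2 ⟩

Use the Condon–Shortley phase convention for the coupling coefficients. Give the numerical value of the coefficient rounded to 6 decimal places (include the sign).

√[7·2!3!3!/9! · 2!3!1!4!1!5!] = √(48)
  +(−1)^0/∏(0,2,3,1,0,2)! = 1/24  (running 1/24)
  +(−1)^1/∏(1,1,2,0,1,3)! = -1/12  (running -1/24)
⟨..|..⟩ = √(48)·(-1/24) = -0.288675

−√(1/12) = -0.288675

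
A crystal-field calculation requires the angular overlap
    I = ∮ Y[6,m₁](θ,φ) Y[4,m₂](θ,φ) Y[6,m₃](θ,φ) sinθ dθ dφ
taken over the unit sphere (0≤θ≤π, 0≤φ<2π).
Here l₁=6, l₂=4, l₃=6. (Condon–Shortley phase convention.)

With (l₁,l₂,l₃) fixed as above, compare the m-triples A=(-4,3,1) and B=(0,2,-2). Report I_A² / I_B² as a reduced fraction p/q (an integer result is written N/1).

250/121

l's match ⇒ only the (l;m) 3-j factors differ between A and B.
A: triangle coeff Δ(6,4,6) = 1/15315300; Σ_t [3,4]: t=3:−1/725760 t=4:+1/207360 = 1/290304; (3j)²=125/7293 [(6 4 6; -4 3 1)], sign=-1
B: triangle coeff Δ(6,4,6) = 1/15315300; Σ_t [2,4]: t=2:+1/55296 t=3:−1/25920 t=4:+1/138240 = -11/829440; (3j)²=11/1326 [(6 4 6; 0 2 -2)], sign=-1
I_A²/I_B² = (125/7293)/(11/1326) = 250/121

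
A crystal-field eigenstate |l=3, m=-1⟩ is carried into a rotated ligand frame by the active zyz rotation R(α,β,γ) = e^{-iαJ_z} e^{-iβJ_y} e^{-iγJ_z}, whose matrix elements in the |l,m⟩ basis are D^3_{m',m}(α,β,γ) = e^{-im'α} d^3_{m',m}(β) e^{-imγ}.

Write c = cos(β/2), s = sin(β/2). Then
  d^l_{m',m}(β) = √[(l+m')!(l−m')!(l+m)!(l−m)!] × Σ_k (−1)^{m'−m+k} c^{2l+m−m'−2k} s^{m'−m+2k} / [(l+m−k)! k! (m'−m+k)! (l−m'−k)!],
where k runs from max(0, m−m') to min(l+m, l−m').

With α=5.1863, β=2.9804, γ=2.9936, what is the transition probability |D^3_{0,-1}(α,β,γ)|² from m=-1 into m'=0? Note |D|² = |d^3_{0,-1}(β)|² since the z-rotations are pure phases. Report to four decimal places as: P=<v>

D^3_{0,-1}(5.1863,2.9804,2.9936) = e^{-i·0·5.1863}·d^3_{0,-1}(2.9804)·e^{-i·-1·2.9936}. Compute d first:
With c≡cos(β/2)=0.080509 and s≡sin(β/2)=0.996754, N=[6·6·2·24]^{1/2}=41.569219
Admissible k: 0..2 (factorial args all ≥0)
  k=0: (−1)^1·41.5692/(12)·0.0805^5·0.9968^1 = -0.000012
  k=1: (−1)^2·41.5692/(4)·0.0805^3·0.9968^3 = +0.005370
  k=2: (−1)^3·41.5692/(12)·0.0805^1·0.9968^5 = -0.274394
d^3_{0,-1}(2.9804) = -0.000012 +0.005370 -0.274394 = -0.269036
|D^3_{0,-1}|² = |d^3_{0,-1}(β)|² = (-0.269036)² = 0.072380 (the z-rotation phases have unit modulus)

P=0.0724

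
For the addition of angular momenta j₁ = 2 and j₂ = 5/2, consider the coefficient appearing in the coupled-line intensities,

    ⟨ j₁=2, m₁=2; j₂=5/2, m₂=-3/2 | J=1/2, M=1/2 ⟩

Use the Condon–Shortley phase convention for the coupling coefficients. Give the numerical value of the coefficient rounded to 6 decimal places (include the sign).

triangle: 4!·0!·1!/6! = 24/720
(j±m)!: 4!·0!·1!·4!·1!·0! = 576
prefactor² = (2J+1)·Δ·N² = 192/5
  k=0: +1/(0!·4!·0!·1!·0!·0!) = 1/24
Σ = 1/24  ⇒  CG² = 192/5·(1/24)² = 1/15
CG = +√(1/15) = +0.258199

+√(1/15) = +0.258199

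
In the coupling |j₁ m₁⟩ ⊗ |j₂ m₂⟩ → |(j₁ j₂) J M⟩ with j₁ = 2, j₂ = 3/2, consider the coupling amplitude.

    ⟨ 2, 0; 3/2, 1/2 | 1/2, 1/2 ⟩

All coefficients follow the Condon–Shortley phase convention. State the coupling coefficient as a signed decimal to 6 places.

triangle: 3!*1!*0!/5! = 6/120
(j±m)!: 2!*2!*2!*1!*1!*0! = 8
prefactor² = (2J+1)*Δ*N² = 4/5
  k=2: +1/(2!*1!*0!*0!*1!*0!) = 1/2
Σ = 1/2  ⇒  CG² = 4/5*(1/2)² = 1/5
CG = +√(1/5) = +0.447214

+√(1/5) ≈ +0.447214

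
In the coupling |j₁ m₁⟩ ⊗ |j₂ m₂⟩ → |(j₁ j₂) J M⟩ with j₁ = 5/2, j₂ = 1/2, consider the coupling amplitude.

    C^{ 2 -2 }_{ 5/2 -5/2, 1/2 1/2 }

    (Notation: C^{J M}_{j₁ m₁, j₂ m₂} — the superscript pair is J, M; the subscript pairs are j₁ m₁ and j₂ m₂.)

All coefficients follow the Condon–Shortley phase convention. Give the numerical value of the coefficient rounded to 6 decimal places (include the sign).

triangle: 1!*4!*0!/6! = 24/720
(j±m)!: 0!*5!*1!*0!*0!*4! = 2880
prefactor² = (2J+1)*Δ*N² = 480
  k=1: −1/(1!*0!*4!*0!*0!*0!) = -1/24
Σ = -1/24  ⇒  CG² = 480*(-1/24)² = 5/6
CG = −√(5/6) = -0.912871

-0.912871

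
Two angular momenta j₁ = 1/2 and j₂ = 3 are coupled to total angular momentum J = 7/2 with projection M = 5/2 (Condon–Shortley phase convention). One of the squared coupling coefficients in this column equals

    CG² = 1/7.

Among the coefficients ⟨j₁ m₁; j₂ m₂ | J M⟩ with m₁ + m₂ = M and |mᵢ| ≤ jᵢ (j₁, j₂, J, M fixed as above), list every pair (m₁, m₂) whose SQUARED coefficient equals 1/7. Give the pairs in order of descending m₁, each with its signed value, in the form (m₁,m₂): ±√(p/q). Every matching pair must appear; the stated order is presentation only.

Admissible pairs with m₁+m₂ = M = 5/2: (-1/2,3), (1/2,2)
  (m₁,m₂)=(1/2,2): CG² = 6/7, CG = +√(6/7)
  (m₁,m₂)=(-1/2,3): CG² = 1/7, CG = +√(1/7)   ← matches the target
Pairs with CG² = 1/7: (-1/2,3): +√(1/7)

(-1/2,3): +√(1/7)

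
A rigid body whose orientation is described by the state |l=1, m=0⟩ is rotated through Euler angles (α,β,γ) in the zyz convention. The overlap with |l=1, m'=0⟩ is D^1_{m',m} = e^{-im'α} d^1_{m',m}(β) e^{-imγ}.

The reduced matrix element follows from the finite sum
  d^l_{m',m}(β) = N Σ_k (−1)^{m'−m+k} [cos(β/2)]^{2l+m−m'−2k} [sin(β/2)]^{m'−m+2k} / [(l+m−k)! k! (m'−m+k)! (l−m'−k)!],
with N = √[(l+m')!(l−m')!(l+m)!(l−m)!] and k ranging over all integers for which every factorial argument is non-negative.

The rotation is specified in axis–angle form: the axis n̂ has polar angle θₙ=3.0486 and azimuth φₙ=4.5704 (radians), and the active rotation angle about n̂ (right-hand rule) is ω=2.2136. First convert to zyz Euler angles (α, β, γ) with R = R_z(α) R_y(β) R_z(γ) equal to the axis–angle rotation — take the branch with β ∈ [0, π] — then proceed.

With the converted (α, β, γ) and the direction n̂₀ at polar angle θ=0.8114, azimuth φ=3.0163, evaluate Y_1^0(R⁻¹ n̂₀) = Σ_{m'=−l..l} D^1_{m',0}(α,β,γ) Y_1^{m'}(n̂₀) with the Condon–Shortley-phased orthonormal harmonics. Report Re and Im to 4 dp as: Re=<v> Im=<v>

Re=0.3572 Im=0.0000

Axis–angle → zyz. n̂ = (sinθₙcosφₙ, sinθₙsinφₙ, cosθₙ) = (-0.013141, -0.091924, -0.995679), ω = 2.2136.
R = I cosω + sinω [n̂]ₓ + (1−cosω) n̂n̂ᵀ gives
  R = [-0.599166, +0.798892, -0.052651; -0.795028, -0.585927, +0.156910; +0.094505, +0.135874, +0.986208]
β = atan2(√(R₁₃²+R₂₃²), R₃₃) = 0.166273; α = atan2(R₂₃, R₁₃) mod 2π = 1.894539; γ = atan2(R₃₂, −R₃₁) mod 2π = 2.178517
Need the full column D^1_{m',0} for m'=−1..1 at α=1.8945, β=0.1663, γ=2.1785.
cos(β/2)=0.996546, sin(β/2)=0.083041
d^1_{-1,0}: single k=1 term ⇒ +0.117032;  D = -0.037230+0.110952i
d^1_{0,0}: k∈[0..1] ⇒ +0.993104 -0.006896 = +0.986208;  D = +0.986208+0.000000i
d^1_{1,0}: single k=0 term ⇒ -0.117032;  D = +0.037230+0.110952i
Y_1^{m'}(θ=0.8114,φ=3.0163) and Σ D·Y over m':
  (-0.0372+0.1110i)·(-0.2486-0.0313i)  (+0.9862+0.0000i)·(+0.3364+0.0000i)  (+0.0372+0.1110i)·(+0.2486-0.0313i)
Y_1^0(R⁻¹ n̂) = +0.357215+0.000000i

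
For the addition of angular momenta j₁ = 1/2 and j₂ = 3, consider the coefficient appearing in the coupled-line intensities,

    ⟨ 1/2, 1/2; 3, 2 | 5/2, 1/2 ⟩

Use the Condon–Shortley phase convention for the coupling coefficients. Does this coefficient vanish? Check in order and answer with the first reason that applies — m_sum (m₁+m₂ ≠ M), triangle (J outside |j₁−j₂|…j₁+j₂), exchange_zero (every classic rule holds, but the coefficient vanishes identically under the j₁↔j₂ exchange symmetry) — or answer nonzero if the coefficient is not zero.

m_sum

m-sum: m₁+m₂ = 1/2+2 = 5/2, M = 1/2  ✗ ⇒ coefficient is 0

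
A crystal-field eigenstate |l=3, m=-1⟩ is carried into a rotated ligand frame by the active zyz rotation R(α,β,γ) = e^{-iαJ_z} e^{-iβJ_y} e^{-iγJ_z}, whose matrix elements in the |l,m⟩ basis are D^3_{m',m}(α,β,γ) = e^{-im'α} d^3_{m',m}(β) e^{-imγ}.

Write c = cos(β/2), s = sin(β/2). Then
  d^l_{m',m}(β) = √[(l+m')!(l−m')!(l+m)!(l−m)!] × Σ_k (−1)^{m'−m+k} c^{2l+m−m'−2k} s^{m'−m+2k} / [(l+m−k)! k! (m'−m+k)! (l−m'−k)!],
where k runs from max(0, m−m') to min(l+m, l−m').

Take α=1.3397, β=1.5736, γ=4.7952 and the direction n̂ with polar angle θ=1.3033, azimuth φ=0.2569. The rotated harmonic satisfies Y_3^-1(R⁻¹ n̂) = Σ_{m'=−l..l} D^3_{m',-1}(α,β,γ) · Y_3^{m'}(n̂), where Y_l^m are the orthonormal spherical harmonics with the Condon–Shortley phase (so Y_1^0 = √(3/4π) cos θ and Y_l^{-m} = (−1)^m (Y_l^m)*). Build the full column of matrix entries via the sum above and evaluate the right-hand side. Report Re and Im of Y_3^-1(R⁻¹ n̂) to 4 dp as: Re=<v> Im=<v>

Need the full column D^3_{m',-1} for m'=−3..3 at α=1.3397, β=1.5736, γ=4.7952.
cos(β/2)=0.706115, sin(β/2)=0.708097
d^3_{-3,-1}: single k=2 term ⇒ +0.482762;  D = -0.395563+0.276748i
d^3_{-2,-1}: k∈[1..2] ⇒ +0.393070 -0.790560 = -0.397490;  D = -0.147209-0.369226i
d^3_{-1,-1}: k∈[0..2] ⇒ +0.123952 -0.997188 +0.752097 = -0.121140;  D = -0.119811+0.017898i
d^3_{0,-1}: k∈[0..2] ⇒ -0.430586 +1.299023 -0.435442 = +0.432994;  D = +0.035816-0.431510i
d^3_{1,-1}: k∈[0..2] ⇒ +0.747891 -1.002796 +0.126054 = -0.128850;  D = +0.122554+0.039786i
d^3_{2,-1}: k∈[0..1] ⇒ -0.790560 +0.397503 = -0.393057;  D = +0.203769-0.336113i
d^3_{3,-1}: single k=0 term ⇒ +0.485476;  D = +0.346461+0.340077i
Y_3^{m'}(θ=1.3033,φ=0.2569) and Σ D·Y over m':
  (-0.3956+0.2767i)·(+0.2685-0.2607i)  (-0.1472-0.3692i)·(+0.2188-0.1235i)  (-0.1198+0.0179i)·(-0.1962+0.0515i)  (+0.0358-0.4315i)·(-0.2615+0.0000i)  (+0.1226+0.0398i)·(+0.1962+0.0515i)  (+0.2038-0.3361i)·(+0.2188+0.1235i)  (+0.3465+0.3401i)·(-0.2685-0.2607i)
Y_3^-1(R⁻¹ n̂) = +0.005075+0.002057i

Re=0.0051 Im=0.0021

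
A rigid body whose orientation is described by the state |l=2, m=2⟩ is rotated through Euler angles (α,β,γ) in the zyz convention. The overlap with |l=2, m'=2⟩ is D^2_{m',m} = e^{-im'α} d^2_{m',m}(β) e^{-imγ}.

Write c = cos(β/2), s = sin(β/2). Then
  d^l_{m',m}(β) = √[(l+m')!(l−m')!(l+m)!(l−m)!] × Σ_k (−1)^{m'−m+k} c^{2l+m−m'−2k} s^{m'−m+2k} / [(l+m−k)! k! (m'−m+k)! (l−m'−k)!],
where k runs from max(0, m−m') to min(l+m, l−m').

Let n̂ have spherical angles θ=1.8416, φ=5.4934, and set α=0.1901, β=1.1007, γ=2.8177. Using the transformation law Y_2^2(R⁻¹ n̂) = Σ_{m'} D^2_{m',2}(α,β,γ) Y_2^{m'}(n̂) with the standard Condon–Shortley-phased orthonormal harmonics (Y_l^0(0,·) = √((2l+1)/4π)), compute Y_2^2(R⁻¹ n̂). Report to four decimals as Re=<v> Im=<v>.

Re=0.0539 Im=-0.3326

Need the full column D^2_{m',2} for m'=−2..2 at α=0.1901, β=1.1007, γ=2.8177.
cos(β/2)=0.852342, sin(β/2)=0.522986
d^2_{-2,2}: single k=4 term ⇒ +0.074810;  D = +0.038643+0.064057i
d^2_{-1,2}: single k=3 term ⇒ +0.243844;  D = +0.163141+0.181232i
d^2_{0,2}: single k=2 term ⇒ +0.486724;  D = +0.388124+0.293700i
d^2_{1,2}: single k=1 term ⇒ +0.647680;  D = +0.581020+0.286192i
d^2_{2,2}: single k=0 term ⇒ +0.527782;  D = +0.508999+0.139547i
Y_2^{m'}(θ=1.8416,φ=5.4934) and Σ D·Y over m':
  (+0.0386+0.0641i)·(-0.0031+0.3586i)  (+0.1631+0.1812i)·(-0.1402-0.1414i)  (+0.3881+0.2937i)·(-0.2477+0.0000i)  (+0.5810+0.2862i)·(+0.1402-0.1414i)  (+0.5090+0.1395i)·(-0.0031-0.3586i)
Y_2^2(R⁻¹ n̂) = +0.053902-0.332591i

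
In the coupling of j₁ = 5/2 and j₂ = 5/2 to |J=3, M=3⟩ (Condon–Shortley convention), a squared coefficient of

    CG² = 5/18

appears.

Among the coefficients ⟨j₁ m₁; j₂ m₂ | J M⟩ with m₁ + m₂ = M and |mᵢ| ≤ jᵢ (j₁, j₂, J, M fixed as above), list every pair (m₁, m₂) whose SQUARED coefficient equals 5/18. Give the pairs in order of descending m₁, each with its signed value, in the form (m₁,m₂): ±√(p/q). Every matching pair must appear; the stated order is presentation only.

Admissible pairs with m₁+m₂ = M = 3: (1/2,5/2), (3/2,3/2), (5/2,1/2)
  (m₁,m₂)=(5/2,1/2): CG² = 5/18, CG = +√(5/18)   ← matches the target
  (m₁,m₂)=(3/2,3/2): CG² = 4/9, CG = −√(4/9)
  (m₁,m₂)=(1/2,5/2): CG² = 5/18, CG = +√(5/18)   ← matches the target
Pairs with CG² = 5/18: (5/2,1/2): +√(5/18); (1/2,5/2): +√(5/18)

(5/2,1/2): +√(5/18); (1/2,5/2): +√(5/18)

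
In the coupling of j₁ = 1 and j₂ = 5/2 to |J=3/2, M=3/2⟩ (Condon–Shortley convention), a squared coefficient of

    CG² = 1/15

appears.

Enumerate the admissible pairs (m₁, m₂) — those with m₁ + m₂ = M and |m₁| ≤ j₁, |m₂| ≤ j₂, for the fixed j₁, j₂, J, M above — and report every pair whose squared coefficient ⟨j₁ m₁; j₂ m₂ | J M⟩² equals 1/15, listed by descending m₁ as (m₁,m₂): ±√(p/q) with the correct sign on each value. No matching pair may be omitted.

(1,1/2): +√(1/15)

Admissible pairs with m₁+m₂ = M = 3/2: (-1,5/2), (0,3/2), (1,1/2)
  (m₁,m₂)=(1,1/2): CG² = 1/15, CG = +√(1/15)   ← matches the target
  (m₁,m₂)=(0,3/2): CG² = 4/15, CG = −√(4/15)
  (m₁,m₂)=(-1,5/2): CG² = 2/3, CG = +√(2/3)
Pairs with CG² = 1/15: (1,1/2): +√(1/15)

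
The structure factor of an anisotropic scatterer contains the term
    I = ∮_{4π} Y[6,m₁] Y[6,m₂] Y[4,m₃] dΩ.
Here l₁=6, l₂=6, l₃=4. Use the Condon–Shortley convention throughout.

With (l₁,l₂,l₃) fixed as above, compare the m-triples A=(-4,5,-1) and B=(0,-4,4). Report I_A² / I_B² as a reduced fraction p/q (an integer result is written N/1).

11/98

Same 6,6,4: normalisation and zero-m 3j drop out of the ratio.
A: Δ: 8! 4! 4! / 17! → 1/15315300; sum: t=7:−1/725760 t=8:+1/967680 = -1/2903040; 3j²(6 6 4; -4 5 -1) = Δ·Π!·Σ² = 5/3094  (sign +1)
B: Δ: 8! 4! 4! / 17! → 1/15315300; sum: t=2:+1/829440 = 1/829440; 3j²(6 6 4; 0 -4 4) = Δ·Π!·Σ² = 35/2431  (sign +1)
I_A²/I_B² = (5/3094)/(35/2431) = 11/98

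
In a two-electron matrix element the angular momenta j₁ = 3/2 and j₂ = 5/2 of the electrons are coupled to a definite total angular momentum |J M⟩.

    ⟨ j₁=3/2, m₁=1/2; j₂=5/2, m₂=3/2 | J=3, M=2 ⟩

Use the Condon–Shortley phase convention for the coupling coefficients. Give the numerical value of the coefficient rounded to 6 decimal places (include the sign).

−√(1/12) ≈ -0.288675

j₁+j₂−J=1  J+j₁−j₂=2  J−j₁+j₂=4  j₁+j₂+J+1=8
(j₁±m₁, j₂±m₂, J±M) = (2,1,4,1,5,1)
P² = 48
sum k=0..1:
  [0] +1/24 = 1/24
  [1] −1/12 = -1/12
S = -1/24
C² = P²·S² = 1/12 ; C = -0.288675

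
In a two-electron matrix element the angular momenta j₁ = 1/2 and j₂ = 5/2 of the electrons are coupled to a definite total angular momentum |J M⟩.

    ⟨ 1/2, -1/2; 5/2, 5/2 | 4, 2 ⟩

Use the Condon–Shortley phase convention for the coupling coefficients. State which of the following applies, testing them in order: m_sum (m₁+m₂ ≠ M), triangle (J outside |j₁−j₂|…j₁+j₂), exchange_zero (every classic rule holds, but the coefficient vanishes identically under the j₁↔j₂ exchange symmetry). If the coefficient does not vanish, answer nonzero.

triangle

m-sum: m₁+m₂ = -1/2+5/2 = 2, M = 2  ✓
triangle: need |j₁−j₂| ≤ J ≤ j₁+j₂, i.e. J ∈ [2, 3]; J = 4 is outside ✗ ⇒ coefficient is 0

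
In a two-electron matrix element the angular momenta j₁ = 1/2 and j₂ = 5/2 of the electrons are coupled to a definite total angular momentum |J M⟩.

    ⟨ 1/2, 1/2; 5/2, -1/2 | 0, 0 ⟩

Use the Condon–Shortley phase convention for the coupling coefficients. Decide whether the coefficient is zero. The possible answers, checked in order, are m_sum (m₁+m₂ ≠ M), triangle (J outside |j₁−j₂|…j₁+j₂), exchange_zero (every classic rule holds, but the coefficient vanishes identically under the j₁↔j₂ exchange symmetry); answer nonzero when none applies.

m-sum: m₁+m₂ = 1/2+(-1/2) = 0, M = 0  ✓
triangle: need |j₁−j₂| ≤ J ≤ j₁+j₂, i.e. J ∈ [2, 3]; J = 0 is outside ✗ ⇒ coefficient is 0

triangle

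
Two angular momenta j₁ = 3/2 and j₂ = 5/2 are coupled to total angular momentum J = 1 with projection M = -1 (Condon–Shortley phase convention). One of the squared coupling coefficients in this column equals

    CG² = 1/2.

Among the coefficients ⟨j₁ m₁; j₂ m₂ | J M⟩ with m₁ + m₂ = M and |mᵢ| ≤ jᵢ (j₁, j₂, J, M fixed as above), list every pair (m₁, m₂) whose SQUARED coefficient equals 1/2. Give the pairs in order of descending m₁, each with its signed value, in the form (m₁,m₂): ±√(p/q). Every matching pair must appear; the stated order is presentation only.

Admissible pairs with m₁+m₂ = M = -1: (-3/2,1/2), (-1/2,-1/2), (1/2,-3/2), (3/2,-5/2)
  (m₁,m₂)=(3/2,-5/2): CG² = 1/2, CG = +√(1/2)   ← matches the target
  (m₁,m₂)=(1/2,-3/2): CG² = 3/10, CG = −√(3/10)
  (m₁,m₂)=(-1/2,-1/2): CG² = 3/20, CG = +√(3/20)
  (m₁,m₂)=(-3/2,1/2): CG² = 1/20, CG = −√(1/20)
Pairs with CG² = 1/2: (3/2,-5/2): +√(1/2)

(3/2,-5/2): +√(1/2)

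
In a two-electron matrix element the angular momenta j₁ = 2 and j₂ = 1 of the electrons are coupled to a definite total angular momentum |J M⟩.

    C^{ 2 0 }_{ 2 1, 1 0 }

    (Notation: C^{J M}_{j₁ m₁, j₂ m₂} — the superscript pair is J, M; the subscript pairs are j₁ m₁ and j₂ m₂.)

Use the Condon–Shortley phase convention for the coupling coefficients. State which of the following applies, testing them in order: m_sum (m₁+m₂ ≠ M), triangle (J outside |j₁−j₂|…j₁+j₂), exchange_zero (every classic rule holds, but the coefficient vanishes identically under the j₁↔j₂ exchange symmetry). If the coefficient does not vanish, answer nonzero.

m-sum: m₁+m₂ = 1+0 = 1, M = 0  ✗ ⇒ coefficient is 0

m_sum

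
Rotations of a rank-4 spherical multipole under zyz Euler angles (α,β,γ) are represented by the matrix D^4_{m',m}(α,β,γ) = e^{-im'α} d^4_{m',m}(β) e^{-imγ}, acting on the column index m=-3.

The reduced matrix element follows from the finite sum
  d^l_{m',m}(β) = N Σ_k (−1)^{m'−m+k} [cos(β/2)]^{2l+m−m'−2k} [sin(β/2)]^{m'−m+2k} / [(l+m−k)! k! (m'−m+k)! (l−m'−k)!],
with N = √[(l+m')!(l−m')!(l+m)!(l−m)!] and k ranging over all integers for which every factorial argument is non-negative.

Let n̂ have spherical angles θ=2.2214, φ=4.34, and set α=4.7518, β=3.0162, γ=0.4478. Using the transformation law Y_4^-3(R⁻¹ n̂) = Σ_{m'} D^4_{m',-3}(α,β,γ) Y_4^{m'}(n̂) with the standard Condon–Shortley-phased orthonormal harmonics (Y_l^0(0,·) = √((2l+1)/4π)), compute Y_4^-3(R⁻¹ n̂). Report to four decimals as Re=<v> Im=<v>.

Need the full column D^4_{m',-3} for m'=−4..4 at α=4.7518, β=3.0162, γ=0.4478.
cos(β/2)=0.062655, sin(β/2)=0.998035
d^4_{-4,-3}: single k=1 term ⇒ +0.000000;  D = +0.000000+0.000000i
d^4_{-3,-3}: k∈[0..1] ⇒ +0.000000 -0.000000 = -0.000000;  D = +0.000000-0.000000i
d^4_{-2,-3}: k∈[0..1] ⇒ -0.000000 +0.000011 = +0.000011;  D = -0.000002-0.000011i
d^4_{-1,-3}: k∈[0..1] ⇒ +0.000000 -0.000202 = -0.000202;  D = -0.000198+0.000038i
d^4_{0,-3}: k∈[0..1] ⇒ -0.000011 +0.002882 = +0.002870;  D = +0.000647+0.002797i
d^4_{1,-3}: k∈[0..1] ⇒ +0.000202 -0.030794 = -0.030591;  D = +0.029509-0.008066i
d^4_{2,-3}: k∈[0..1] ⇒ -0.002734 +0.231229 = +0.228495;  D = -0.068881-0.217866i
d^4_{3,-3}: k∈[0..1] ⇒ +0.027157 -0.984389 = -0.957232;  D = -0.900624+0.324300i
d^4_{4,-3}: single k=0 term ⇒ -0.174793;  D = -0.065652-0.161995i
Y_4^{m'}(θ=2.2214,φ=4.34) and Σ D·Y over m':
  (+0.0000+0.0000i)·(+0.0144+0.1768i)  (+0.0000-0.0000i)·(-0.3433+0.1674i)  (-0.0000-0.0000i)·(-0.2442-0.2251i)  (-0.0002+0.0000i)·(-0.0359+0.0918i)  (+0.0006+0.0028i)·(-0.3486+0.0000i)  (+0.0295-0.0081i)·(+0.0359+0.0918i)  (-0.0689-0.2179i)·(-0.2442+0.2251i)  (-0.9006+0.3243i)·(+0.3433+0.1674i)  (-0.0657-0.1620i)·(+0.0144-0.1768i)
Y_4^-3(R⁻¹ n̂) = -0.325641+0.008985i

Re=-0.3256 Im=0.0090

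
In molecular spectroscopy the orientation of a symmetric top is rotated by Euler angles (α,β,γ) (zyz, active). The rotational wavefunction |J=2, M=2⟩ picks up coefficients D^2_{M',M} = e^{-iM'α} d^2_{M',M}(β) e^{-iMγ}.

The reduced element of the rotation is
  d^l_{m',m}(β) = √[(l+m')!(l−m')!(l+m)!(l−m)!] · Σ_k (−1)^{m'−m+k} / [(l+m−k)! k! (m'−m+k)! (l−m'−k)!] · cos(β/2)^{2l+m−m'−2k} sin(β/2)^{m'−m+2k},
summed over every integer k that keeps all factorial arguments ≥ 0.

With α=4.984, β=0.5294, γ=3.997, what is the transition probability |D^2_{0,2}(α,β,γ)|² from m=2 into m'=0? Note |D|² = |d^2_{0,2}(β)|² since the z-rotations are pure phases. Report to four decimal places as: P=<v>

P=0.0244

First d^2_{0,2}(β=0.5294), then the phase factors e^{-i(0)α} and e^{-i(2)γ}:
c=cos(0.529400/2)=0.965171, s=sin(0.529400/2)=0.261620; N=√[2·2·24·1]=9.797959
k: max(0,(2)−(0))=2 … min(2+(2),2−(0))=2
  k=2: (−1)^0·9.7980/(4)·0.9652^2·0.2616^2 = +0.156180
d^2_{0,2}(0.5294) = +0.156180
|D^2_{0,2}|² = |d^2_{0,2}(β)|² = (+0.156180)² = 0.024392 (the z-rotation phases have unit modulus)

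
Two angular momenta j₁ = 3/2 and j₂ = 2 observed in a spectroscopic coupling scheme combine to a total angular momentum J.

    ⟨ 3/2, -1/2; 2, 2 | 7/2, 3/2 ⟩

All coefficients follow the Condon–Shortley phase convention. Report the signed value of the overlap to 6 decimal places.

+√(1/7) = +0.377964

√[8·0!3!4!/8! · 1!2!4!0!5!2!] = √(2304/7)
  +(−1)^0/∏(0,0,2,4,1,0)! = 1/48  (running 1/48)
⟨..|..⟩ = √(2304/7)·(1/48) = +0.377964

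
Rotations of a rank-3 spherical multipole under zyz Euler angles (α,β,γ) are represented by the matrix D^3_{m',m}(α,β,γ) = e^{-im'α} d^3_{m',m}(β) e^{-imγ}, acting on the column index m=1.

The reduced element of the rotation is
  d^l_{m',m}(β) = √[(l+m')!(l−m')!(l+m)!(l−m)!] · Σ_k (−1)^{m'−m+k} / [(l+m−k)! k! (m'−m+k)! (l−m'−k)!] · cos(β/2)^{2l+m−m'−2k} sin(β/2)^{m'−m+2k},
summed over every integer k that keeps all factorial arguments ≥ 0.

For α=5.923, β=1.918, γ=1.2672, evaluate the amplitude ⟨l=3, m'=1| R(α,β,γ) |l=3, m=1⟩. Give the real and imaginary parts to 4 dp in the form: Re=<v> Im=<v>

Re=0.2103 Im=-0.2689

D^3_{1,1}(5.9230,1.9180,1.2672) = e^{-i·1·5.9230}·d^3_{1,1}(1.9180)·e^{-i·1·1.2672}. Compute d first:
c=cos(1.918000/2)=0.574339, s=sin(1.918000/2)=0.818618; N=√[24·2·24·2]=48.000000
k∈{0,1,2} keeps every argument non-negative
  k=0: (−1)^0·48.0000/(48)·0.5743^6·0.8186^0 = +0.035893
  k=1: (−1)^1·48.0000/(6)·0.5743^4·0.8186^2 = -0.583344
  k=2: (−1)^2·48.0000/(8)·0.5743^2·0.8186^4 = +0.888816
d^3_{1,1}(1.9180) = +0.035893 -0.583344 +0.888816 = +0.341365
Phases: e^{-i·(1)·5.9230}=+0.935832+0.352448i, e^{-i·(1)·1.2672}=+0.298954-0.954268i ⇒ D=+0.210315-0.268882i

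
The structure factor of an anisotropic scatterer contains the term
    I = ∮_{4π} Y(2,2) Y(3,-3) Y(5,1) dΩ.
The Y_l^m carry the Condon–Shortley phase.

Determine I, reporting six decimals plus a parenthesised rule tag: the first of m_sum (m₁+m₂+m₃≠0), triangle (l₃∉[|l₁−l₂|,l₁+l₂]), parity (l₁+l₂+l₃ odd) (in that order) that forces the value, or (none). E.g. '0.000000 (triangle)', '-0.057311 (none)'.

Checks pass: Σm=0; 10 even; l₃=5∈[1,5].
(2·2+1)(2·3+1)(2·5+1) = 385
Δ: 0! 4! 6! / 11! → 1/2310
sum: t=0:+1/144 = 1/144
3j²(2 3 5; 0 0 0) = Δ·Π!·Σ² = 10/231  (sign -1)
sum: t=0:+1/17280 = 1/17280
3j²(2 3 5; 2 -3 1) = Δ·Π!·Σ² = 1/2310  (sign +1)
combine: 4πI² = 385·10/231·1/2310 = 5/693
take √, sign -1: I = -0.02396147
No selection rule forces the value: the integral is nonzero (none).

-0.023961 (none)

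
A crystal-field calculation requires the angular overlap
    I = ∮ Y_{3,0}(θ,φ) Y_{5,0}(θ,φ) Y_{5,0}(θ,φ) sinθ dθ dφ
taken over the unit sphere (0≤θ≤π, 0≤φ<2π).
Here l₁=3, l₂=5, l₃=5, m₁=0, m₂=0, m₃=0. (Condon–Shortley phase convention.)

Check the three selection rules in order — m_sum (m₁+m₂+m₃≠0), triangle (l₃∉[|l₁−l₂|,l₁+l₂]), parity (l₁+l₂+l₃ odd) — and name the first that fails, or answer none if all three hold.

azimuthal sum: 0 + 0 + 0 = 0  ✓
2 ≤ 5 ≤ 8 (triangle on l)  ✓
L = 3 + 5 + 5 = 13 (odd)  ✗

parity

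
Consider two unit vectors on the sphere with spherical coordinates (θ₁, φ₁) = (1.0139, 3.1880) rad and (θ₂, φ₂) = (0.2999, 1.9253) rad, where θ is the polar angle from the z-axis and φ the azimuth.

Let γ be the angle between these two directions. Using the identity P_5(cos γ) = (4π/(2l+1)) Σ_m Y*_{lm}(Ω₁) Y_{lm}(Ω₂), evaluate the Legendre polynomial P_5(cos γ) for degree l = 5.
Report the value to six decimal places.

Expand P_5 via completeness: Σ_{m} conj(Y_{5,m}) at Ω₁ times Y_{5,m} at Ω₂ —
  [-5]  conj(Y_{5,-5})(Ω₁) = -0.19912 - 0.04705j ; Y_{5,-5}(Ω₂) = -0.00102 + 0.00021j ; Δ = 0.00021 + 0.00001j
  [-4]  conj(Y_{5,-4})(Ω₁) = 0.39594 + 0.07435j ; Y_{5,-4}(Ω₂) = 0.00163 - 0.01056j ; Δ = 0.00143 - 0.00406j
  [-3]  conj(Y_{5,-3})(Ω₁) = -0.31737 - 0.04447j ; Y_{5,-3}(Ω₂) = 0.05625 + 0.03126j ; Δ = -0.01646 - 0.01242j
  [-2]  conj(Y_{5,-2})(Ω₁) = -0.10406 - 0.00969j ; Y_{5,-2}(Ω₂) = -0.18643 + 0.15992j ; Δ = 0.02095 - 0.01483j
  [-1]  conj(Y_{5,-1})(Ω₁) = 0.34552 + 0.01605j ; Y_{5,-1}(Ω₂) = -0.18775 - 0.50723j ; Δ = -0.05673 - 0.17827j
  [+0]  conj(Y_{5,0})(Ω₁) = 0.02232 + 0.00000j ; Y_{5,0}(Ω₂) = 0.40138 + 0.00000j ; Δ = 0.00896 + 0.00000j
  [+1]  conj(Y_{5,1})(Ω₁) = -0.34552 + 0.01605j ; Y_{5,1}(Ω₂) = 0.18775 - 0.50723j ; Δ = -0.05673 + 0.17827j
  [+2]  conj(Y_{5,2})(Ω₁) = -0.10406 + 0.00969j ; Y_{5,2}(Ω₂) = -0.18643 - 0.15992j ; Δ = 0.02095 + 0.01483j
  [+3]  conj(Y_{5,3})(Ω₁) = 0.31737 - 0.04447j ; Y_{5,3}(Ω₂) = -0.05625 + 0.03126j ; Δ = -0.01646 + 0.01242j
  [+4]  conj(Y_{5,4})(Ω₁) = 0.39594 - 0.07435j ; Y_{5,4}(Ω₂) = 0.00163 + 0.01056j ; Δ = 0.00143 + 0.00406j
  [+5]  conj(Y_{5,5})(Ω₁) = 0.19912 - 0.04705j ; Y_{5,5}(Ω₂) = 0.00102 + 0.00021j ; Δ = 0.00021 - 0.00001j
Total Σ_m = -0.09224 + 0.00000j. Multiply by 1.142397: -0.10538 + 0.00000j. P_5(cos γ) = -0.105379

-0.105379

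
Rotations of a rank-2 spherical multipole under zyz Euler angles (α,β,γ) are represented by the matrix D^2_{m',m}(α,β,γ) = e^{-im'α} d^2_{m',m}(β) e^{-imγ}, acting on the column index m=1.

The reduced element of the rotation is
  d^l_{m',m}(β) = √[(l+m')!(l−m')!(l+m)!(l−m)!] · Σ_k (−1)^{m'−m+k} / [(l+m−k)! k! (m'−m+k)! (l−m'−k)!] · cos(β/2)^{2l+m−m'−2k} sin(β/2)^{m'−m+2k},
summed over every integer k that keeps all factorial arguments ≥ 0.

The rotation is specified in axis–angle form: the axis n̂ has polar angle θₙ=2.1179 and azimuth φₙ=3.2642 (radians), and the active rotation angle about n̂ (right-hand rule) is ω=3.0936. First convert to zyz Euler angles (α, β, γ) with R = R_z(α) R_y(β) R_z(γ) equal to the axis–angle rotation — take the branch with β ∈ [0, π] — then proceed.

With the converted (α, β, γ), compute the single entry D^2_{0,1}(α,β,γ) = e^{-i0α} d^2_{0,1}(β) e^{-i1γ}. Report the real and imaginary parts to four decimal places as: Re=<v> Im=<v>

Axis–angle → zyz. n̂ = (sinθₙcosφₙ, sinθₙsinφₙ, cosθₙ) = (-0.847624, -0.104449, -0.520216), ω = 3.0936.
R = I cosω + sinω [n̂]ₓ + (1−cosω) n̂n̂ᵀ gives
  R = [+0.437256, +0.201922, +0.876376; +0.152008, -0.977042, +0.149273; +0.886398, +0.067945, -0.457911]
β = atan2(√(R₁₃²+R₂₃²), R₃₃) = 2.046440; α = atan2(R₂₃, R₁₃) mod 2π = 0.168711; γ = atan2(R₃₂, −R₃₁) mod 2π = 3.065089
D^2_{0,1}(0.1687,2.0464,3.0651) = e^{-i·0·0.1687}·d^2_{0,1}(2.0464)·e^{-i·1·3.0651}. Compute d first:
c=cos(2.046440/2)=0.520619, s=sin(2.046440/2)=0.853789; N=√[2·2·6·1]=4.898979
k∈{1,2} keeps every argument non-negative
  k=1: (−1)^0·4.8990/(2)·0.5206^3·0.8538^1 = +0.295112
  k=2: (−1)^1·4.8990/(2)·0.5206^1·0.8538^3 = -0.793684
d^2_{0,1}(2.0464) = +0.295112 -0.793684 = -0.498572
D = (+1.000000+0.000000i)·(-0.498572)·(-0.997075-0.076429i) = +0.497113+0.038105i

Re=0.4971 Im=0.0381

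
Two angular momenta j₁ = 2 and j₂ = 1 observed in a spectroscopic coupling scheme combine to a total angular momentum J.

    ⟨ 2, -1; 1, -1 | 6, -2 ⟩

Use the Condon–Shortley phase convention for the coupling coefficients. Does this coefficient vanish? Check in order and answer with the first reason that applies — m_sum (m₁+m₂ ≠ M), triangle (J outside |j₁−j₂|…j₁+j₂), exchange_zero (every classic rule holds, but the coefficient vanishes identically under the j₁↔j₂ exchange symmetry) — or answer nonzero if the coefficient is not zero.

triangle

m-sum: m₁+m₂ = -1+(-1) = -2, M = -2  ✓
triangle: need |j₁−j₂| ≤ J ≤ j₁+j₂, i.e. J ∈ [1, 3]; J = 6 is outside ✗ ⇒ coefficient is 0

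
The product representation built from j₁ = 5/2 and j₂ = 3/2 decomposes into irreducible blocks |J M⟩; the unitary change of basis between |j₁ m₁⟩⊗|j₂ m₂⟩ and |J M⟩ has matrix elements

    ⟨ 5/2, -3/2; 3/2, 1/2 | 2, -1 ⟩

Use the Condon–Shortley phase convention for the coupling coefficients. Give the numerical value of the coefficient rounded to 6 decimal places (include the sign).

√[5·2!3!1!/7! · 1!4!2!1!1!3!] = √(24/7)
  +(−1)^1/∏(1,1,3,1,0,0)! = -1/6  (running -1/6)
  +(−1)^2/∏(2,0,2,0,1,1)! = 1/4  (running 1/12)
⟨..|..⟩ = √(24/7)·(1/12) = +0.154303

+0.154303  (= +√(1/42))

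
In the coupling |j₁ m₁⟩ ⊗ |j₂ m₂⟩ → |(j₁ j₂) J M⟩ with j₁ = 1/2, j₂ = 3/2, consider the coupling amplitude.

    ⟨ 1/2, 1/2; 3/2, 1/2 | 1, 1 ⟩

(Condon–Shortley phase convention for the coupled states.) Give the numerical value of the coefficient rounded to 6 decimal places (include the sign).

+0.500000

triangle: 1!×0!×2!/4! = 2/24
(j±m)!: 1!×0!×2!×1!×2!×0! = 4
prefactor² = (2J+1)×Δ×N² = 1
  k=0: +1/(0!×1!×0!×2!×0!×0!) = 1/2
Σ = 1/2  ⇒  CG² = 1×(1/2)² = 1/4
CG = +√(1/4) = +0.500000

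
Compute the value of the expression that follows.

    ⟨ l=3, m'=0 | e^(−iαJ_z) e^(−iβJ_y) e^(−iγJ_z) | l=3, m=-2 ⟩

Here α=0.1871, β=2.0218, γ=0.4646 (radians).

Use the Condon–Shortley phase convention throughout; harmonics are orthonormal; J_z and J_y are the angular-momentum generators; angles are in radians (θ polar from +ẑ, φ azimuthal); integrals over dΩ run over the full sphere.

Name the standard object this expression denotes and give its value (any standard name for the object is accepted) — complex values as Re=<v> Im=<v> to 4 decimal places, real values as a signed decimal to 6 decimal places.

This is a Wigner D-matrix element — the rotation-matrix element ⟨l m'| R(α,β,γ) |l m⟩ in the angular-momentum basis.
First d^3_{0,-2}(β=2.0218), then the phase factors e^{-i(0)α} and e^{-i(-2)γ}:
With c≡cos(β/2)=0.531098 and s≡sin(β/2)=0.847310, N=[6·6·1·120]^{1/2}=65.726707
k∈{0,1} keeps every argument non-negative
  k=0: (−1)^2·65.7267/(12)·0.5311^4·0.8473^2 = +0.312857
  k=1: (−1)^3·65.7267/(12)·0.5311^2·0.8473^4 = -0.796306
d^3_{0,-2}(2.0218) = +0.312857 -0.796306 = -0.483450
Phases: e^{-i·(0)·0.1871}=+1.000000+0.000000i, e^{-i·(-2)·0.4646}=+0.598475+0.801141i ⇒ D=-0.289333-0.387312i

Wigner D-matrix element, Re=-0.2893 Im=-0.3873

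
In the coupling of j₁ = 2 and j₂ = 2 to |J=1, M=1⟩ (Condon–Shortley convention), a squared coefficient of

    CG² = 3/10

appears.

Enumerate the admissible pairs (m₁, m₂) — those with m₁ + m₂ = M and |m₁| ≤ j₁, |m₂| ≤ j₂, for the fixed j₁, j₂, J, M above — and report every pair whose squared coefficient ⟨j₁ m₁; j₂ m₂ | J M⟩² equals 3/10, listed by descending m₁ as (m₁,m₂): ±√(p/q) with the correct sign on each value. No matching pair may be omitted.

Admissible pairs with m₁+m₂ = M = 1: (-1,2), (0,1), (1,0), (2,-1)
  (m₁,m₂)=(2,-1): CG² = 1/5, CG = +√(1/5)
  (m₁,m₂)=(1,0): CG² = 3/10, CG = −√(3/10)   ← matches the target
  (m₁,m₂)=(0,1): CG² = 3/10, CG = +√(3/10)   ← matches the target
  (m₁,m₂)=(-1,2): CG² = 1/5, CG = −√(1/5)
Pairs with CG² = 3/10: (1,0): −√(3/10); (0,1): +√(3/10)

(1,0): −√(3/10); (0,1): +√(3/10)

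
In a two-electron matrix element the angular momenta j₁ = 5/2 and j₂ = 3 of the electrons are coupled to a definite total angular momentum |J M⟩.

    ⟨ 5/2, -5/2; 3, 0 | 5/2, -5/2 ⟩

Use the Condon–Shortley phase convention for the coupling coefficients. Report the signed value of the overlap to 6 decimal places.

−√(5/42) = -0.345033

√[6·3!2!3!/9! · 0!5!3!3!0!5!] = √(4320/7)
  +(−1)^3/∏(3,0,2,0,0,3)! = -1/72  (running -1/72)
⟨..|..⟩ = √(4320/7)·(-1/72) = -0.345033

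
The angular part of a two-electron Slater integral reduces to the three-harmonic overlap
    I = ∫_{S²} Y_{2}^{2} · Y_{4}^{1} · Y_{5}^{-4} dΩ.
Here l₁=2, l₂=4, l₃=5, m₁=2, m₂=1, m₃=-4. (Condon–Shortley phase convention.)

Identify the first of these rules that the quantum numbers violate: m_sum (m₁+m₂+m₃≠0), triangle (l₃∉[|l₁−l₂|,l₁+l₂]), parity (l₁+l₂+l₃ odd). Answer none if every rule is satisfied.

m_sum

m₁+m₂+m₃ = 2 + 1 − 4 = -1  ✗
triangle: |2−4|=2 ≤ l₃=5 ≤ 2+4=6
parity: l₁+l₂+l₃ = 11 is odd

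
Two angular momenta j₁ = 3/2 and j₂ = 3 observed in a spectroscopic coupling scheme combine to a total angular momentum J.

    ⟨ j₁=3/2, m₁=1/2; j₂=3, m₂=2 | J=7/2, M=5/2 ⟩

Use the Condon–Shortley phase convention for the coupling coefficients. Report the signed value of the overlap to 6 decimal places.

-0.377964  (= −√(1/7))

√[8·1!2!5!/9! · 2!1!5!1!6!1!] = √(6400/7)
  +(−1)^0/∏(0,1,1,5,1,0)! = 1/120  (running 1/120)
  +(−1)^1/∏(1,0,0,4,2,1)! = -1/48  (running -1/80)
⟨..|..⟩ = √(6400/7)·(-1/80) = -0.377964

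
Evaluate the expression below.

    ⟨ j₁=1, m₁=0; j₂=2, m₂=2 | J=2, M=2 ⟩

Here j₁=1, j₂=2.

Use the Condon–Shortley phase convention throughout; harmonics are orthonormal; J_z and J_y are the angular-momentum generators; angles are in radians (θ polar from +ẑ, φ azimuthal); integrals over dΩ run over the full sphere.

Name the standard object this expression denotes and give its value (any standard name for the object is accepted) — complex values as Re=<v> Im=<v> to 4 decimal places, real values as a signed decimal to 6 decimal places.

Clebsch–Gordan coefficient, −√(2/3) ≈ -0.816497

This is a Clebsch–Gordan (vector-coupling) coefficient.
√[5·1!1!3!/6! · 1!1!4!0!4!0!] = √(24)
  +(−1)^1/∏(1,0,0,3,1,0)! = -1/6  (running -1/6)
⟨..|..⟩ = √(24)·(-1/6) = -0.816497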